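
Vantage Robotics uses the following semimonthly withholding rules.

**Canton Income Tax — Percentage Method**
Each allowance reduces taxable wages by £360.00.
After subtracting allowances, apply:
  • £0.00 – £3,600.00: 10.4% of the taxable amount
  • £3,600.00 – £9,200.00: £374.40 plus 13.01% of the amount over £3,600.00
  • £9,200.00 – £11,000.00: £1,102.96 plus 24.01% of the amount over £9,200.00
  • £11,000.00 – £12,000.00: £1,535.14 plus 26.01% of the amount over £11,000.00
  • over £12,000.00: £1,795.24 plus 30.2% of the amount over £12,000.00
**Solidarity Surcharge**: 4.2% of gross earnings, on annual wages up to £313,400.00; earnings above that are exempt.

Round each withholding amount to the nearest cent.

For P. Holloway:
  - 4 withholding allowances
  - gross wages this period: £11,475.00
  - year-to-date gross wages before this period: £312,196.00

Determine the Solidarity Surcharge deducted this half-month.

Solidarity Surcharge: cap £313,400.00 − YTD £312,196.00 = £1,204.00 subject; 4.2% × £1,204.00 = £50.57

£50.57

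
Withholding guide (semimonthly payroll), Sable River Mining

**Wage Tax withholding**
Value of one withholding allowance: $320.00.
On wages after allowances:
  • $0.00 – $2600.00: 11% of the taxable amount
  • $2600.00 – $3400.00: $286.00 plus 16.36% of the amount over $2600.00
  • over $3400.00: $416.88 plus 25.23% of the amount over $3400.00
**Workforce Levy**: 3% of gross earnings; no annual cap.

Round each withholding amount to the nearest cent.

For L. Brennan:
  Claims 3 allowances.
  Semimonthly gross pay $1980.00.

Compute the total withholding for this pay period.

Wage Tax: taxable = $1980.00 − 3×$320.00 = $1020.00
  11% × $1020.00 = $112.20
Workforce Levy: 3% × $1980.00 = $59.40
Total: $112.20 + $59.40 = $171.60

$171.60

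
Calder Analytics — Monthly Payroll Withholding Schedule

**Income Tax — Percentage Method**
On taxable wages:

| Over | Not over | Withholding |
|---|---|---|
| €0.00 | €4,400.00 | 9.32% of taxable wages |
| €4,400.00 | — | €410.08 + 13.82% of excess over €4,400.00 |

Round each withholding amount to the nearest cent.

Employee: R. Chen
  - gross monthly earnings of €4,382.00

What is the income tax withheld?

€408.40

Income Tax: taxable = €4,382.00
  9.32% × €4,382.00 = €408.40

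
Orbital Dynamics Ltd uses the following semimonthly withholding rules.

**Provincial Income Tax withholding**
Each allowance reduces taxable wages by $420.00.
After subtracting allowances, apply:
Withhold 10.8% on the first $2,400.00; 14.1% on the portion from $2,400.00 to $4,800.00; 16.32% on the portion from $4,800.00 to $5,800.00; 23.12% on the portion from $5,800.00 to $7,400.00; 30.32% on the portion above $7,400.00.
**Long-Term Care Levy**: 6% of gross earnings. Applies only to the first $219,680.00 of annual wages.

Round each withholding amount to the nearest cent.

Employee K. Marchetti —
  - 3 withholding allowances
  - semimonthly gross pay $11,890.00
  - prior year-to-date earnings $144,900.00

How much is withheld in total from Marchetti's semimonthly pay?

$2,823.46

Provincial Income Tax: taxable = $11,890.00 − 3×$420.00 = $10,630.00
  $1,130.72 + 30.32% × ($10,630.00 − $7,400.00) = $1,130.72 + 30.32% × $3,230.00 = $2,110.06
Long-Term Care Levy: 6% × $11,890.00 = $713.40
Total: $2,110.06 + $713.40 = $2,823.46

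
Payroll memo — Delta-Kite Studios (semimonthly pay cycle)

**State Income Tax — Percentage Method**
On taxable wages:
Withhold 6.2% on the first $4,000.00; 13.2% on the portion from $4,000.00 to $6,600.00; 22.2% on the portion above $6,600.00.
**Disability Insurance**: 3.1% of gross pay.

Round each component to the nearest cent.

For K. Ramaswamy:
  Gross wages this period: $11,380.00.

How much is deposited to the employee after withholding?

State Income Tax: taxable = $11,380.00
  $591.20 + 22.2% × ($11,380.00 − $6,600.00) = $591.20 + 22.2% × $4,780.00 = $1,652.36
Disability Insurance: 3.1% × $11,380.00 = $352.78
Total withheld: $1,652.36 + $352.78 = $2,005.14
Net pay: $11,380.00 − $2,005.14 = $9,374.86

$9,374.86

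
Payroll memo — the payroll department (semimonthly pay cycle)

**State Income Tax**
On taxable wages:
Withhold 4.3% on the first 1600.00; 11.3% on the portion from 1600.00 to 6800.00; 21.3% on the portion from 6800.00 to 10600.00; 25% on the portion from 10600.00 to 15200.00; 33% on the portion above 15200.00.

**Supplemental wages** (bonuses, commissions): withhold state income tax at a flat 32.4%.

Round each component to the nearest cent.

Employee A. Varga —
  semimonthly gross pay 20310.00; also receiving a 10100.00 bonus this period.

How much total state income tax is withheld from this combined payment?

7574.50

State Income Tax: taxable = 20310.00
  2615.80 + 33% × (20310.00 − 15200.00) = 2615.80 + 33% × 5110.00 = 4302.10
Supplemental (32.4% flat on bonus): 32.4% × 10100.00 = 3272.40
Total state income tax: 4302.10 + 3272.40 = 7574.50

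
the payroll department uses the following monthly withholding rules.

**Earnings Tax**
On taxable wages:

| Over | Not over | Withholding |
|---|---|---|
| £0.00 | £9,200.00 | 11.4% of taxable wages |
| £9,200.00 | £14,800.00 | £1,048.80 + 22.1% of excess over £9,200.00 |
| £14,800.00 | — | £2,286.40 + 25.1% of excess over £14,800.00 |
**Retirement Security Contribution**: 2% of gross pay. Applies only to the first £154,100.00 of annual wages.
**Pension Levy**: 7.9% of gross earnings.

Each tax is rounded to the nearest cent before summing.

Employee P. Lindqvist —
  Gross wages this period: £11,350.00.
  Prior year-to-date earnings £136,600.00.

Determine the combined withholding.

Earnings Tax: taxable = £11,350.00
  £1,048.80 + 22.1% × (£11,350.00 − £9,200.00) = £1,048.80 + 22.1% × £2,150.00 = £1,523.95
Retirement Security Contribution: 2% × £11,350.00 = £227.00
Pension Levy: 7.9% × £11,350.00 = £896.65
Total: £1,523.95 + £227.00 + £896.65 = £2,647.60

£2,647.60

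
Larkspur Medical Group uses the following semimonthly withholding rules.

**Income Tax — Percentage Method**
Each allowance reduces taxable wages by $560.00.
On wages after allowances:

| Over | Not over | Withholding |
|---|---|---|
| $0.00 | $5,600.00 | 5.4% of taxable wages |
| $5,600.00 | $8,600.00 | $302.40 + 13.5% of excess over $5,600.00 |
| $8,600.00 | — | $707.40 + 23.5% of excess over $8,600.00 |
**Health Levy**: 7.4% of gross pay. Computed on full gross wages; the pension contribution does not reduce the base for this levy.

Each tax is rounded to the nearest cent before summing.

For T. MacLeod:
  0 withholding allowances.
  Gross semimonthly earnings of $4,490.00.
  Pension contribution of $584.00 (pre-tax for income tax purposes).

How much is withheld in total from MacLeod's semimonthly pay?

Income Tax: taxable = $4,490.00 − $584.00 = $3,906.00
  5.4% × $3,906.00 = $210.92
Health Levy: 7.4% × $4,490.00 = $332.26
Total: $210.92 + $332.26 = $543.18

$543.18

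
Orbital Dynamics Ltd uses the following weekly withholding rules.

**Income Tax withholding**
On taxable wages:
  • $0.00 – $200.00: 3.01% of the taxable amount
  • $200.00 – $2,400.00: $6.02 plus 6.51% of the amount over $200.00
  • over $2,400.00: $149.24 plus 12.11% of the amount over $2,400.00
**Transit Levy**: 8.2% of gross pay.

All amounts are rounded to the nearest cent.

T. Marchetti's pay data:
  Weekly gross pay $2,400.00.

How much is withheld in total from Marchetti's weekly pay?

Income Tax: taxable = $2,400.00
  $6.02 + 6.51% × ($2,400.00 − $200.00) = $6.02 + 6.51% × $2,200.00 = $149.24
Transit Levy: 8.2% × $2,400.00 = $196.80
Total: $149.24 + $196.80 = $346.04

$346.04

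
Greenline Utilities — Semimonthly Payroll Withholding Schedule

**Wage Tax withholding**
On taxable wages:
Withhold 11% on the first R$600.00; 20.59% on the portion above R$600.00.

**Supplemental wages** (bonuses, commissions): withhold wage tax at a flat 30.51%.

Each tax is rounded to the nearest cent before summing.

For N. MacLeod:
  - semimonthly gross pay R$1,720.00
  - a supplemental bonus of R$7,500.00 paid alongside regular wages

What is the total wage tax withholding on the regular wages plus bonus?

Wage Tax: taxable = R$1,720.00
  R$66.00 + 20.59% × (R$1,720.00 − R$600.00) = R$66.00 + 20.59% × R$1,120.00 = R$296.61
Supplemental (30.51% flat on bonus): 30.51% × R$7,500.00 = R$2,288.25
Total wage tax: R$296.61 + R$2,288.25 = R$2,584.86

R$2,584.86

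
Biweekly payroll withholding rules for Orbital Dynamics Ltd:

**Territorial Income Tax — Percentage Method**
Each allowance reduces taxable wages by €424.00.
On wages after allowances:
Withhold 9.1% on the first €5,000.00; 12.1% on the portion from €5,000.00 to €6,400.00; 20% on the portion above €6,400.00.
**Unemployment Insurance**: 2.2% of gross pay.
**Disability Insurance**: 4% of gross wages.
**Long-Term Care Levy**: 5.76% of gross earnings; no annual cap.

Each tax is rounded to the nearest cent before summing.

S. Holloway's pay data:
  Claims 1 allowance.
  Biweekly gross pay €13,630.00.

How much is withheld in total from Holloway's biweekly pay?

Territorial Income Tax: taxable = €13,630.00 − 1×€424.00 = €13,206.00
  €624.40 + 20% × (€13,206.00 − €6,400.00) = €624.40 + 20% × €6,806.00 = €1,985.60
Unemployment Insurance: 2.2% × €13,630.00 = €299.86
Disability Insurance: 4% × €13,630.00 = €545.20
Long-Term Care Levy: 5.76% × €13,630.00 = €785.09
Total: €1,985.60 + €299.86 + €545.20 + €785.09 = €3,615.75

€3,615.75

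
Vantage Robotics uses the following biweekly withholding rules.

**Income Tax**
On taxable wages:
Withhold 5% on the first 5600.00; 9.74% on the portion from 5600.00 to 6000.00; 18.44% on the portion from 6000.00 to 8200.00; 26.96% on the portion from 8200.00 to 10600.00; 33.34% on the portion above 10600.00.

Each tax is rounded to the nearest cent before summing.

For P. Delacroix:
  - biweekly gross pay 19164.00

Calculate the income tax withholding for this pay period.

Income Tax: taxable = 19164.00
  1371.68 + 33.34% × (19164.00 − 10600.00) = 1371.68 + 33.34% × 8564.00 = 4226.92

4226.92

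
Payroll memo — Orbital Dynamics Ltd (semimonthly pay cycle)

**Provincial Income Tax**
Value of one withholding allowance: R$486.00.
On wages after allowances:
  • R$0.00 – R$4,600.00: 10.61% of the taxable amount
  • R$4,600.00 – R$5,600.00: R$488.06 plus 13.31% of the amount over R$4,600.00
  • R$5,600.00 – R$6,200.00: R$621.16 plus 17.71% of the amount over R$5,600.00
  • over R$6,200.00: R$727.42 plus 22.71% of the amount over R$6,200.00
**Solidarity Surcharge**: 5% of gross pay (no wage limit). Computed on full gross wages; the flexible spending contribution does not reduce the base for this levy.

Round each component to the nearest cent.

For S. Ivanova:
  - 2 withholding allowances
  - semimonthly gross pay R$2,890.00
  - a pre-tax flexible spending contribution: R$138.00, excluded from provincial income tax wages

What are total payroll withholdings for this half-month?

Provincial Income Tax: taxable = R$2,890.00 − R$138.00 − 2×R$486.00 = R$1,780.00
  10.61% × R$1,780.00 = R$188.86
Solidarity Surcharge: 5% × R$2,890.00 = R$144.50
Total: R$188.86 + R$144.50 = R$333.36

R$333.36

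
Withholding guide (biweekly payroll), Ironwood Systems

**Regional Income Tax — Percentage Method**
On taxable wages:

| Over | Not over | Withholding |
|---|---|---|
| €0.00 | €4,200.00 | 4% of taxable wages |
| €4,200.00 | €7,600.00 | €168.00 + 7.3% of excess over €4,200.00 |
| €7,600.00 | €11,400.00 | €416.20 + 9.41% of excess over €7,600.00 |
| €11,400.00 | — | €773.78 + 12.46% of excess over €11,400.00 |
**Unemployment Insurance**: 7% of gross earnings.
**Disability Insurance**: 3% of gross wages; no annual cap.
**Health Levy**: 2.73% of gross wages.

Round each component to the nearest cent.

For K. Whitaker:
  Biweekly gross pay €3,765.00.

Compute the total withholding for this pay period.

€629.88

Regional Income Tax: taxable = €3,765.00
  4% × €3,765.00 = €150.60
Unemployment Insurance: 7% × €3,765.00 = €263.55
Disability Insurance: 3% × €3,765.00 = €112.95
Health Levy: 2.73% × €3,765.00 = €102.78
Total: €150.60 + €263.55 + €112.95 + €102.78 = €629.88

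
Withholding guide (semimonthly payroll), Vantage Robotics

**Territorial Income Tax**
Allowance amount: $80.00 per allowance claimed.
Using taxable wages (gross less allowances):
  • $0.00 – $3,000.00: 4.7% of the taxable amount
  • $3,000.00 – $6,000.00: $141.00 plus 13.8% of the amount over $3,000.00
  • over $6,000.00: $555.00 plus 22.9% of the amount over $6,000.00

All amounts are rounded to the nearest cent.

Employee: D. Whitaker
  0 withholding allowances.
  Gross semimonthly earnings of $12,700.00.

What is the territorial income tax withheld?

Territorial Income Tax: taxable = $12,700.00
  $555.00 + 22.9% × ($12,700.00 − $6,000.00) = $555.00 + 22.9% × $6,700.00 = $2,089.30

$2,089.30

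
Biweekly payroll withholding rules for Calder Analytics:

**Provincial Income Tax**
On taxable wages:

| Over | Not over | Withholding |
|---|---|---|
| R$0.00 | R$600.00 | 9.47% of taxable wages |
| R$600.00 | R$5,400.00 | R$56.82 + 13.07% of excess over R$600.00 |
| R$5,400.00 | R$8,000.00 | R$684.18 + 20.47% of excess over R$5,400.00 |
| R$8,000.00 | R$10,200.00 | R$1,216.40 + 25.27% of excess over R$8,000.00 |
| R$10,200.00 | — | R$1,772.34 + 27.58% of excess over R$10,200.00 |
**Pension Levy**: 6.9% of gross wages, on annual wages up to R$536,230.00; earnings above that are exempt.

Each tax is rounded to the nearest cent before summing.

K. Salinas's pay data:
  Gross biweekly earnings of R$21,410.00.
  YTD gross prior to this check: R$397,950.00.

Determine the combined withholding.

R$6,341.35

Provincial Income Tax: taxable = R$21,410.00
  R$1,772.34 + 27.58% × (R$21,410.00 − R$10,200.00) = R$1,772.34 + 27.58% × R$11,210.00 = R$4,864.06
Pension Levy: 6.9% × R$21,410.00 = R$1,477.29
Total: R$4,864.06 + R$1,477.29 = R$6,341.35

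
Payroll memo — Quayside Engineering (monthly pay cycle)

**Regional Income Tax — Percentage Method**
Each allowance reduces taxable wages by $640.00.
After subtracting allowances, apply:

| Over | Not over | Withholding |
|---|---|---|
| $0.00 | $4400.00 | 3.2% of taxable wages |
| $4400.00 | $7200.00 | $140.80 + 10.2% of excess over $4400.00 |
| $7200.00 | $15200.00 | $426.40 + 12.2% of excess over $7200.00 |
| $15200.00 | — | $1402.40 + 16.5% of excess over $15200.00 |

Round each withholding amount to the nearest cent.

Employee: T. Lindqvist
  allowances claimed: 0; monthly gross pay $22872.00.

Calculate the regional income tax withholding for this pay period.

$2668.28

Regional Income Tax: taxable = $22872.00
  $1402.40 + 16.5% × ($22872.00 − $15200.00) = $1402.40 + 16.5% × $7672.00 = $2668.28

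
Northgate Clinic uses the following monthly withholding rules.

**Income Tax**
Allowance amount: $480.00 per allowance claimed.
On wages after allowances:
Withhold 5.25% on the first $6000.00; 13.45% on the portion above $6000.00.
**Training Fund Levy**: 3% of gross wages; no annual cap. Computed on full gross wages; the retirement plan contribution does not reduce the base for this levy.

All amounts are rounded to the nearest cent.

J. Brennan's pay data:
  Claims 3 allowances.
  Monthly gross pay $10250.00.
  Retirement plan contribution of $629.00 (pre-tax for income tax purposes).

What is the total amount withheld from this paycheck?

Income Tax: taxable = $10250.00 − $629.00 − 3×$480.00 = $8181.00
  $315.00 + 13.45% × ($8181.00 − $6000.00) = $315.00 + 13.45% × $2181.00 = $608.34
Training Fund Levy: 3% × $10250.00 = $307.50
Total: $608.34 + $307.50 = $915.84

$915.84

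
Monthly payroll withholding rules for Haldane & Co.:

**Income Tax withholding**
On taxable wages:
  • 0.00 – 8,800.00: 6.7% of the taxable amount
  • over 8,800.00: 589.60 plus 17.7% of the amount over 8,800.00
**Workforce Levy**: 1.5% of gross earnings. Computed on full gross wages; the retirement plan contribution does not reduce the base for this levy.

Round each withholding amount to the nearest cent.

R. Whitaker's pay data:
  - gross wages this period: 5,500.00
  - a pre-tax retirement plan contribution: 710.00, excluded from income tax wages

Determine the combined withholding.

Income Tax: taxable = 5,500.00 − 710.00 = 4,790.00
  6.7% × 4,790.00 = 320.93
Workforce Levy: 1.5% × 5,500.00 = 82.50
Total: 320.93 + 82.50 = 403.43

403.43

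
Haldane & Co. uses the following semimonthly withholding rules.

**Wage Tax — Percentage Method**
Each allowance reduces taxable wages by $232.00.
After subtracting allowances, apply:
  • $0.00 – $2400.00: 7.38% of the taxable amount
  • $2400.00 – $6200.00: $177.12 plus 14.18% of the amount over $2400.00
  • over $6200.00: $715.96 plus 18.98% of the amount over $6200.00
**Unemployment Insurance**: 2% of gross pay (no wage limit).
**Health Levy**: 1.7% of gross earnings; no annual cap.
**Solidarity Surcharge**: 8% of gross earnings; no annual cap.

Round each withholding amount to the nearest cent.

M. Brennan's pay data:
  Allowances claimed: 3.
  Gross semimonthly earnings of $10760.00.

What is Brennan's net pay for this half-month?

$8051.73

Wage Tax: taxable = $10760.00 − 3×$232.00 = $10064.00
  $715.96 + 18.98% × ($10064.00 − $6200.00) = $715.96 + 18.98% × $3864.00 = $1449.35
Unemployment Insurance: 2% × $10760.00 = $215.20
Health Levy: 1.7% × $10760.00 = $182.92
Solidarity Surcharge: 8% × $10760.00 = $860.80
Total withheld: $1449.35 + $215.20 + $182.92 + $860.80 = $2708.27
Net pay: $10760.00 − $2708.27 = $8051.73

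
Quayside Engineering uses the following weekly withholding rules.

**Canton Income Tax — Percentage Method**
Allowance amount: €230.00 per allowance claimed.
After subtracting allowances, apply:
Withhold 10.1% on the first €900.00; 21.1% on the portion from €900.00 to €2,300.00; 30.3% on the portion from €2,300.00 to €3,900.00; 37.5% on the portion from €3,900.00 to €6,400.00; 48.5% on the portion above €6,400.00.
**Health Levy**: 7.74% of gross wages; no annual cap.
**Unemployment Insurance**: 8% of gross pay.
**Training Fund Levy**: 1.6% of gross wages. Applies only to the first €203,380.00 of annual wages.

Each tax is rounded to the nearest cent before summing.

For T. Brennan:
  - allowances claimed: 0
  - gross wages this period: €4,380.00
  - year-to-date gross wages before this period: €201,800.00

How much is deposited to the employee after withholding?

Canton Income Tax: taxable = €4,380.00
  €871.10 + 37.5% × (€4,380.00 − €3,900.00) = €871.10 + 37.5% × €480.00 = €1,051.10
Health Levy: 7.74% × €4,380.00 = €339.01
Unemployment Insurance: 8% × €4,380.00 = €350.40
Training Fund Levy: cap €203,380.00 − YTD €201,800.00 = €1,580.00 subject; 1.6% × €1,580.00 = €25.28
Total withheld: €1,051.10 + €339.01 + €350.40 + €25.28 = €1,765.79
Net pay: €4,380.00 − €1,765.79 = €2,614.21

€2,614.21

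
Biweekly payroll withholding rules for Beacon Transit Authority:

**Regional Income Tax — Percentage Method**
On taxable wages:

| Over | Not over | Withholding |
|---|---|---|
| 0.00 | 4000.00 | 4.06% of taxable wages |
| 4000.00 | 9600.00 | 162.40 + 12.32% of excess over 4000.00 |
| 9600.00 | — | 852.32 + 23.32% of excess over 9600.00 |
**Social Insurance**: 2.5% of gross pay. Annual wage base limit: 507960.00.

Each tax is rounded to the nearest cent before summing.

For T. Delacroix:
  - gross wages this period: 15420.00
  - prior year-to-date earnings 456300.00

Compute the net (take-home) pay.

12824.96

Regional Income Tax: taxable = 15420.00
  852.32 + 23.32% × (15420.00 − 9600.00) = 852.32 + 23.32% × 5820.00 = 2209.54
Social Insurance: 2.5% × 15420.00 = 385.50
Total withheld: 2209.54 + 385.50 = 2595.04
Net pay: 15420.00 − 2595.04 = 12824.96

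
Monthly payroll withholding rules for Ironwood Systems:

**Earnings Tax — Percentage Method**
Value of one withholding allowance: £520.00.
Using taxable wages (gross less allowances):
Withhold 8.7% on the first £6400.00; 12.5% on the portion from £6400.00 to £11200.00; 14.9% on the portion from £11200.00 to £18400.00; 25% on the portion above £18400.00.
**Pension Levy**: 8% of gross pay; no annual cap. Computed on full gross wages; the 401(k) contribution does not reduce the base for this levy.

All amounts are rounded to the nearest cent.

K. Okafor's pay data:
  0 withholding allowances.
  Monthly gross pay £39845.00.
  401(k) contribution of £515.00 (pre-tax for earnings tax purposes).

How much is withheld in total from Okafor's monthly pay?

Earnings Tax: taxable = £39845.00 − £515.00 = £39330.00
  £2229.60 + 25% × (£39330.00 − £18400.00) = £2229.60 + 25% × £20930.00 = £7462.10
Pension Levy: 8% × £39845.00 = £3187.60
Total: £7462.10 + £3187.60 = £10649.70

£10649.70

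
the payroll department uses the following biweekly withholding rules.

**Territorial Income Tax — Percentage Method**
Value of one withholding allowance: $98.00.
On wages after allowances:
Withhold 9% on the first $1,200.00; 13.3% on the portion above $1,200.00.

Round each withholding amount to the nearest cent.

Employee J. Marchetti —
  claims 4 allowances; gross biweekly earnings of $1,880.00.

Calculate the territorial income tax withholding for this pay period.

Territorial Income Tax: taxable = $1,880.00 − 4×$98.00 = $1,488.00
  $108.00 + 13.3% × ($1,488.00 − $1,200.00) = $108.00 + 13.3% × $288.00 = $146.30

$146.30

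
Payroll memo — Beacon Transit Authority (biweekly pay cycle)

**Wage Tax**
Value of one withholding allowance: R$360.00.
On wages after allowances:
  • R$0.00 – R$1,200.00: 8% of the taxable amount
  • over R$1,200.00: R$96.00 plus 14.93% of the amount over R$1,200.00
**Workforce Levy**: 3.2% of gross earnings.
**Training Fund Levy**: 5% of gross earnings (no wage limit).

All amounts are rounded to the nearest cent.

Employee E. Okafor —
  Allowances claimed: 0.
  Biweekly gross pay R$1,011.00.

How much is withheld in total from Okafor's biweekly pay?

Wage Tax: taxable = R$1,011.00
  8% × R$1,011.00 = R$80.88
Workforce Levy: 3.2% × R$1,011.00 = R$32.35
Training Fund Levy: 5% × R$1,011.00 = R$50.55
Total: R$80.88 + R$32.35 + R$50.55 = R$163.78

R$163.78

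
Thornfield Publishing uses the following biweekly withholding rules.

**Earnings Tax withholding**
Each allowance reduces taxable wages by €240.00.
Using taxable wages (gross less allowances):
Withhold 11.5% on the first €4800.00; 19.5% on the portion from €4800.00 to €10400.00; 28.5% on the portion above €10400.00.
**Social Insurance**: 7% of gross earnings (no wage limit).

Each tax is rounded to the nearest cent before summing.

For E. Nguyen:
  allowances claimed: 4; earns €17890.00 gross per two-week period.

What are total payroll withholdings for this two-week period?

Earnings Tax: taxable = €17890.00 − 4×€240.00 = €16930.00
  €1644.00 + 28.5% × (€16930.00 − €10400.00) = €1644.00 + 28.5% × €6530.00 = €3505.05
Social Insurance: 7% × €17890.00 = €1252.30
Total: €3505.05 + €1252.30 = €4757.35

€4757.35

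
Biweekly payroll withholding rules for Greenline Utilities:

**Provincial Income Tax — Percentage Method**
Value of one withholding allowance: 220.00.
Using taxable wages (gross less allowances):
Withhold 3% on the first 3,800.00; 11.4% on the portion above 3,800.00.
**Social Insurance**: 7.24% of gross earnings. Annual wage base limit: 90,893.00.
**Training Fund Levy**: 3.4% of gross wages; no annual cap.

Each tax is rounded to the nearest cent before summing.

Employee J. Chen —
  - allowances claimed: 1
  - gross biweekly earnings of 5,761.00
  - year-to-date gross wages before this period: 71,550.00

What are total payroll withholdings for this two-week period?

925.44

Provincial Income Tax: taxable = 5,761.00 − 1×220.00 = 5,541.00
  114.00 + 11.4% × (5,541.00 − 3,800.00) = 114.00 + 11.4% × 1,741.00 = 312.47
Social Insurance: 7.24% × 5,761.00 = 417.10
Training Fund Levy: 3.4% × 5,761.00 = 195.87
Total: 312.47 + 417.10 + 195.87 = 925.44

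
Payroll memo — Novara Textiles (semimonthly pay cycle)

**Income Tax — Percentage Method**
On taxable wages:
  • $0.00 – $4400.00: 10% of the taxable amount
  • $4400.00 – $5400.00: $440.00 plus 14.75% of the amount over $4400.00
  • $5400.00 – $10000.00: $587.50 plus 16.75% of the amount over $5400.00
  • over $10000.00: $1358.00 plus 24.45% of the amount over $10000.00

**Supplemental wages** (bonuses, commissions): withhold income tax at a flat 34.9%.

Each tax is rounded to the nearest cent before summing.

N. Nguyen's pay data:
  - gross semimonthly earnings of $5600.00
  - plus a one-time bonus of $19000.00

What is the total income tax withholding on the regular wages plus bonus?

$7252.00

Income Tax: taxable = $5600.00
  $587.50 + 16.75% × ($5600.00 − $5400.00) = $587.50 + 16.75% × $200.00 = $621.00
Supplemental (34.9% flat on bonus): 34.9% × $19000.00 = $6631.00
Total income tax: $621.00 + $6631.00 = $7252.00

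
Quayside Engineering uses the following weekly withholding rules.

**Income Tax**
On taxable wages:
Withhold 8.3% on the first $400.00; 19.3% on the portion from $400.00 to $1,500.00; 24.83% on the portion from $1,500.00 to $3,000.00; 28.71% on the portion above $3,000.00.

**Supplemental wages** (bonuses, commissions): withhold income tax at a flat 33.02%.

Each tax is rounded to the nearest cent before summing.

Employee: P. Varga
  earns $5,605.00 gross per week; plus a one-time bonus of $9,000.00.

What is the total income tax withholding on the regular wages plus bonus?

$4,337.65

Income Tax: taxable = $5,605.00
  $617.95 + 28.71% × ($5,605.00 − $3,000.00) = $617.95 + 28.71% × $2,605.00 = $1,365.85
Supplemental (33.02% flat on bonus): 33.02% × $9,000.00 = $2,971.80
Total income tax: $1,365.85 + $2,971.80 = $4,337.65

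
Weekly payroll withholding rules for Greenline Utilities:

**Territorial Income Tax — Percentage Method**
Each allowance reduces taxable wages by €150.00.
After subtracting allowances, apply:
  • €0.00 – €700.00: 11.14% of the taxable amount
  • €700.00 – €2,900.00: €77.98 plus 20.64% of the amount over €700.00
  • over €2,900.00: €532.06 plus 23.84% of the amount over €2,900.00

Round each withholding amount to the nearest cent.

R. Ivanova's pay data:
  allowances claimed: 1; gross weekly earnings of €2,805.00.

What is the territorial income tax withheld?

Territorial Income Tax: taxable = €2,805.00 − 1×€150.00 = €2,655.00
  €77.98 + 20.64% × (€2,655.00 − €700.00) = €77.98 + 20.64% × €1,955.00 = €481.49

€481.49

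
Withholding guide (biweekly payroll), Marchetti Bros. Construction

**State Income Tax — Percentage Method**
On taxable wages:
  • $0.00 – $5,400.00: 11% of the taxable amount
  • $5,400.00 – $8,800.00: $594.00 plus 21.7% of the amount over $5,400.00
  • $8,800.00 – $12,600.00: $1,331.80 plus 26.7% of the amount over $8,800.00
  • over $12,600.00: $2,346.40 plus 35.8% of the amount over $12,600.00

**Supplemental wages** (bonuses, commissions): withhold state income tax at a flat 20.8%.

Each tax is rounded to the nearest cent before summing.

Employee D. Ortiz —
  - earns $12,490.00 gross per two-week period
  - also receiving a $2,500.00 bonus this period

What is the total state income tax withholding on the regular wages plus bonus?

$2,837.03

State Income Tax: taxable = $12,490.00
  $1,331.80 + 26.7% × ($12,490.00 − $8,800.00) = $1,331.80 + 26.7% × $3,690.00 = $2,317.03
Supplemental (20.8% flat on bonus): 20.8% × $2,500.00 = $520.00
Total state income tax: $2,317.03 + $520.00 = $2,837.03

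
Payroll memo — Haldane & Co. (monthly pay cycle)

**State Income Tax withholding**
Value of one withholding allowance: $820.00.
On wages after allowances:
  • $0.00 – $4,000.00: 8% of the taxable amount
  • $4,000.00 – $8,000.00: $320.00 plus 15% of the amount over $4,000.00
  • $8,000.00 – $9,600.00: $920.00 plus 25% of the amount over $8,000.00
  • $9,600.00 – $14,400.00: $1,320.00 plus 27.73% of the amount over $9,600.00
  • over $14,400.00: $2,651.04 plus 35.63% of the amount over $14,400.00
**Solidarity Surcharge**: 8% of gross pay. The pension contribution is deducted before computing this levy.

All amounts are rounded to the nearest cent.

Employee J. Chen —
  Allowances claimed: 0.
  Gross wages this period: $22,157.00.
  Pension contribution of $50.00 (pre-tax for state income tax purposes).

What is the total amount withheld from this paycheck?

State Income Tax: taxable = $22,157.00 − $50.00 = $22,107.00
  $2,651.04 + 35.63% × ($22,107.00 − $14,400.00) = $2,651.04 + 35.63% × $7,707.00 = $5,397.04
Solidarity Surcharge: 8% × $22,107.00 = $1,768.56
Total: $5,397.04 + $1,768.56 = $7,165.60

$7,165.60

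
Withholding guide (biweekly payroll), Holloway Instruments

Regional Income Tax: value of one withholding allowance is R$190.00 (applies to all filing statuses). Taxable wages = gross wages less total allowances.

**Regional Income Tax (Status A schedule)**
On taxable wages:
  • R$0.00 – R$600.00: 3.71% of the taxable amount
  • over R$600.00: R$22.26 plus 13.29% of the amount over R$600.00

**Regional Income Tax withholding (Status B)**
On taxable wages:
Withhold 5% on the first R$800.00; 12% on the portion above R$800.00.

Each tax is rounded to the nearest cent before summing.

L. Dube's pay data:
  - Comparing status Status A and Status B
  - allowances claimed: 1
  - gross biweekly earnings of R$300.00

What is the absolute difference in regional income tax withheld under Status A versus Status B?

R$1.42

Regional Income Tax (Status A): taxable = R$300.00 − 1×R$190.00 = R$110.00
  3.71% × R$110.00 = R$4.08
Regional Income Tax (Status B): taxable = R$300.00 − 1×R$190.00 = R$110.00
  5% × R$110.00 = R$5.50
Difference: |R$4.08 − R$5.50| = R$1.42 (higher under Status B)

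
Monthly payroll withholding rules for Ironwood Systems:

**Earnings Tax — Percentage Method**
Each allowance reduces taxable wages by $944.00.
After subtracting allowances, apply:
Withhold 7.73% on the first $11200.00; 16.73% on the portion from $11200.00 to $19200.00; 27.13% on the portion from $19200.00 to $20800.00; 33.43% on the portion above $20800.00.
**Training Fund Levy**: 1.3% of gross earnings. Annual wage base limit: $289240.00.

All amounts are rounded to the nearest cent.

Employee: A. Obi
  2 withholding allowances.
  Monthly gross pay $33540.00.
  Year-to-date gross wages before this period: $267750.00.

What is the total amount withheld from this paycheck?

$6545.43

Earnings Tax: taxable = $33540.00 − 2×$944.00 = $31652.00
  $2638.24 + 33.43% × ($31652.00 − $20800.00) = $2638.24 + 33.43% × $10852.00 = $6266.06
Training Fund Levy: cap $289240.00 − YTD $267750.00 = $21490.00 subject; 1.3% × $21490.00 = $279.37
Total: $6266.06 + $279.37 = $6545.43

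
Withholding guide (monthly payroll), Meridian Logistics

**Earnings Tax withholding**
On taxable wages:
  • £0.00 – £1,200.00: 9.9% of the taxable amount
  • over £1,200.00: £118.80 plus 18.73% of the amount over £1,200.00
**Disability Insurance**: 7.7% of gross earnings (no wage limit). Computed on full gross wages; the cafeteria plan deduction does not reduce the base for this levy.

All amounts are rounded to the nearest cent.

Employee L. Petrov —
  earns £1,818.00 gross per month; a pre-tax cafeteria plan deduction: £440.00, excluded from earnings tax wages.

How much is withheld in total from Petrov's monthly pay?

£292.13

Earnings Tax: taxable = £1,818.00 − £440.00 = £1,378.00
  £118.80 + 18.73% × (£1,378.00 − £1,200.00) = £118.80 + 18.73% × £178.00 = £152.14
Disability Insurance: 7.7% × £1,818.00 = £139.99
Total: £152.14 + £139.99 = £292.13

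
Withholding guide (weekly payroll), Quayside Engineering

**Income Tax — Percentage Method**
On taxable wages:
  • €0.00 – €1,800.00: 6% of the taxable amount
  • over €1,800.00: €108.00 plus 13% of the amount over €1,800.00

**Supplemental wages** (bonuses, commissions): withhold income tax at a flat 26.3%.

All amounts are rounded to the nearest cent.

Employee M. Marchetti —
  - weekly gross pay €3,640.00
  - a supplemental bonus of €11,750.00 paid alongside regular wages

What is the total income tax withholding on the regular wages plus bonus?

€3,437.45

Income Tax: taxable = €3,640.00
  €108.00 + 13% × (€3,640.00 − €1,800.00) = €108.00 + 13% × €1,840.00 = €347.20
Supplemental (26.3% flat on bonus): 26.3% × €11,750.00 = €3,090.25
Total income tax: €347.20 + €3,090.25 = €3,437.45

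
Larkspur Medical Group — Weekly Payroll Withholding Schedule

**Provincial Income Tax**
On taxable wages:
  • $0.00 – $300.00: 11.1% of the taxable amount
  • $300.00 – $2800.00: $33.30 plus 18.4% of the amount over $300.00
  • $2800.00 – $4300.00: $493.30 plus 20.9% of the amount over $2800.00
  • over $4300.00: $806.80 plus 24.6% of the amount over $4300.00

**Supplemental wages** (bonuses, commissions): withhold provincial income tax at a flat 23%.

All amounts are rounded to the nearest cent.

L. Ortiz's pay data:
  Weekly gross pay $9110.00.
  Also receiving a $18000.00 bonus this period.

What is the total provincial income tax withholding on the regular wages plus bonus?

$6130.06

Provincial Income Tax: taxable = $9110.00
  $806.80 + 24.6% × ($9110.00 − $4300.00) = $806.80 + 24.6% × $4810.00 = $1990.06
Supplemental (23% flat on bonus): 23% × $18000.00 = $4140.00
Total provincial income tax: $1990.06 + $4140.00 = $6130.06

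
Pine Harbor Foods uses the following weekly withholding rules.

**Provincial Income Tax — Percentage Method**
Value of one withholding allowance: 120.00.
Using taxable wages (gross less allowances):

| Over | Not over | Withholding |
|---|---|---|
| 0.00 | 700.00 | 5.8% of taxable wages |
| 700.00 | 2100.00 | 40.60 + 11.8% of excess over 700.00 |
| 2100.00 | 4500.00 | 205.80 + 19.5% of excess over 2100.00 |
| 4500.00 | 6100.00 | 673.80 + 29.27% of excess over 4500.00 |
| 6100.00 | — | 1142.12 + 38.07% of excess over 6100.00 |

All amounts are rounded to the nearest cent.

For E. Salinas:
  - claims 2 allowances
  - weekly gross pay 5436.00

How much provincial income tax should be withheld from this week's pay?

Provincial Income Tax: taxable = 5436.00 − 2×120.00 = 5196.00
  673.80 + 29.27% × (5196.00 − 4500.00) = 673.80 + 29.27% × 696.00 = 877.52

877.52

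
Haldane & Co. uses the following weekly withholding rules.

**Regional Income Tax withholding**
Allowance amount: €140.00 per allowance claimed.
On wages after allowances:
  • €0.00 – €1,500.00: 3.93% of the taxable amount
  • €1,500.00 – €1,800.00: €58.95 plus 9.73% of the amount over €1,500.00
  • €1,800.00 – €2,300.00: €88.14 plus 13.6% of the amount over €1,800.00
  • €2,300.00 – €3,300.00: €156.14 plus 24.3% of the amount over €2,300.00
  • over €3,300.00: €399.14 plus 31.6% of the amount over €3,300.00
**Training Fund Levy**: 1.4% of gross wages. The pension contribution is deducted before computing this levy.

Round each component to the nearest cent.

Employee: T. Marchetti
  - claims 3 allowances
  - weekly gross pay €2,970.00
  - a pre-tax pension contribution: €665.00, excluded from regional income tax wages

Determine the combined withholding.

Regional Income Tax: taxable = €2,970.00 − €665.00 − 3×€140.00 = €1,885.00
  €88.14 + 13.6% × (€1,885.00 − €1,800.00) = €88.14 + 13.6% × €85.00 = €99.70
Training Fund Levy: 1.4% × €2,305.00 = €32.27
Total: €99.70 + €32.27 = €131.97

€131.97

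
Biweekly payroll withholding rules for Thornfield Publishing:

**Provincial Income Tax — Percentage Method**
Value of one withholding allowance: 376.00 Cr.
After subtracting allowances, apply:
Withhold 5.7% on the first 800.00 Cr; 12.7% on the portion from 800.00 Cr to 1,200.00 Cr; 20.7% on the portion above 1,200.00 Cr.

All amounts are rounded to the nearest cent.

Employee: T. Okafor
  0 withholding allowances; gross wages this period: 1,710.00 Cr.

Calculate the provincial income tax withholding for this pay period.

201.97 Cr

Provincial Income Tax: taxable = 1,710.00 Cr
  96.40 Cr + 20.7% × (1,710.00 Cr − 1,200.00 Cr) = 96.40 Cr + 20.7% × 510.00 Cr = 201.97 Cr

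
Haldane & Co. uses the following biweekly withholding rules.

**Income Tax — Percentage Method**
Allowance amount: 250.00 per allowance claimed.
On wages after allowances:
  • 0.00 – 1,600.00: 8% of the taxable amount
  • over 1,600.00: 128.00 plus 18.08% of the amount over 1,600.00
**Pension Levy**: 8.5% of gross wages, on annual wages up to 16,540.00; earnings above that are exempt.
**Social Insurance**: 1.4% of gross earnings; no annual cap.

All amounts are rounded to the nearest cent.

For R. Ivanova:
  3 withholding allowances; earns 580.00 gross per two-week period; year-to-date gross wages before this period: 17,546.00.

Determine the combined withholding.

8.12

Income Tax: taxable = 580.00 − 3×250.00 = -170.00
  Taxable ≤ 0 → 0.00
Pension Levy: YTD 17,546.00 ≥ cap 16,540.00 → 0.00
Social Insurance: 1.4% × 580.00 = 8.12
Total: 0.00 + 0.00 + 8.12 = 8.12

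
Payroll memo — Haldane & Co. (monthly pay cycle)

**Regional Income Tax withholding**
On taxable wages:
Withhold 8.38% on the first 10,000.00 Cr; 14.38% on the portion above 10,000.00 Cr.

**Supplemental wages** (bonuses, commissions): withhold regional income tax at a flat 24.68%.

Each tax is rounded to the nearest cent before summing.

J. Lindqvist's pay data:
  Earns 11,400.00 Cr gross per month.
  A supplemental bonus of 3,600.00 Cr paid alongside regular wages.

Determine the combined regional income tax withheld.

Regional Income Tax: taxable = 11,400.00 Cr
  838.00 Cr + 14.38% × (11,400.00 Cr − 10,000.00 Cr) = 838.00 Cr + 14.38% × 1,400.00 Cr = 1,039.32 Cr
Supplemental (24.68% flat on bonus): 24.68% × 3,600.00 Cr = 888.48 Cr
Total regional income tax: 1,039.32 Cr + 888.48 Cr = 1,927.80 Cr

1,927.80 Cr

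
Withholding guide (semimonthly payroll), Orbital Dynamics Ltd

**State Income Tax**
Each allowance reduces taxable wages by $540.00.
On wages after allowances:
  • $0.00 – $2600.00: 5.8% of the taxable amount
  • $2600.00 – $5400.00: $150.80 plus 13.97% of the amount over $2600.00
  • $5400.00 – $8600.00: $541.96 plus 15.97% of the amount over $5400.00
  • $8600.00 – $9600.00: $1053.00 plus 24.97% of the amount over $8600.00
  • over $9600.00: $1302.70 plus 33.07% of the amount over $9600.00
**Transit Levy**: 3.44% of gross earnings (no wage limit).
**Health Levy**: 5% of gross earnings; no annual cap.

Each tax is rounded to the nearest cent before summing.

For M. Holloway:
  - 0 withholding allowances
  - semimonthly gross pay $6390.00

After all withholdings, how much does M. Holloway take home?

State Income Tax: taxable = $6390.00
  $541.96 + 15.97% × ($6390.00 − $5400.00) = $541.96 + 15.97% × $990.00 = $700.06
Transit Levy: 3.44% × $6390.00 = $219.82
Health Levy: 5% × $6390.00 = $319.50
Total withheld: $700.06 + $219.82 + $319.50 = $1239.38
Net pay: $6390.00 − $1239.38 = $5150.62

$5150.62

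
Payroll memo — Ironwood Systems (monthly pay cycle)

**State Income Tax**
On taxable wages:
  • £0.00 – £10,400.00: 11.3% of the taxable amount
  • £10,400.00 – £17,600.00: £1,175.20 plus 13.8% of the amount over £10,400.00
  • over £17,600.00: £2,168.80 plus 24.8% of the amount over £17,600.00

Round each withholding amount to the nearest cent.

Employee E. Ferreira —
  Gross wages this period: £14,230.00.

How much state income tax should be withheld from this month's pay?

£1,703.74

State Income Tax: taxable = £14,230.00
  £1,175.20 + 13.8% × (£14,230.00 − £10,400.00) = £1,175.20 + 13.8% × £3,830.00 = £1,703.74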